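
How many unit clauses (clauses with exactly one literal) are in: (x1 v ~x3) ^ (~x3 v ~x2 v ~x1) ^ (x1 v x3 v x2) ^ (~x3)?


A unit clause contains exactly one literal.
Unit clauses found: (~x3).
Count = 1.

1


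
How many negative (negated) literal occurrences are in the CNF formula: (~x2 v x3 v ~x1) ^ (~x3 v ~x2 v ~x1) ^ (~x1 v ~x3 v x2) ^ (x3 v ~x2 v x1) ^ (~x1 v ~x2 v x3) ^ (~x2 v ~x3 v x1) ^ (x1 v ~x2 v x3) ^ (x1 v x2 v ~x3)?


Scan each clause for negated literals.
Clause 1: 2 negative; Clause 2: 3 negative; Clause 3: 2 negative; Clause 4: 1 negative; Clause 5: 2 negative; Clause 6: 2 negative; Clause 7: 1 negative; Clause 8: 1 negative.
Total negative literal occurrences = 14.

14


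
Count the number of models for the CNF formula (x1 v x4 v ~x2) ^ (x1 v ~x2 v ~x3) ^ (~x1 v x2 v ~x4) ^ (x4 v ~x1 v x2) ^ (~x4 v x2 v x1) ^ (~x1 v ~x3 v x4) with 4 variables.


Enumerate all 16 truth assignments over 4 variables.
Test each against every clause.
Satisfying assignments found: 6.

6


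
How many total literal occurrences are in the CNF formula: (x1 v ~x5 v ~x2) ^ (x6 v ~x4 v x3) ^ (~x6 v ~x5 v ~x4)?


Clause lengths: 3, 3, 3.
Sum = 3 + 3 + 3 = 9.

9


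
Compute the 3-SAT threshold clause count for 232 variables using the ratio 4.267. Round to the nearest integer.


The 3-SAT phase transition occurs at approximately 4.267 clauses per variable.
m = 4.267 * 232 = 989.944.
Rounded to nearest integer: 990.

990


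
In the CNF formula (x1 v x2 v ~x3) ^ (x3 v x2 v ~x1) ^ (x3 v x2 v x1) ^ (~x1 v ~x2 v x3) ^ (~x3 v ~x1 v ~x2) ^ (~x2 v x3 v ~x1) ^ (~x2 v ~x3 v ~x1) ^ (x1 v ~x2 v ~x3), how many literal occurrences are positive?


Scan each clause for unnegated literals.
Clause 1: 2 positive; Clause 2: 2 positive; Clause 3: 3 positive; Clause 4: 1 positive; Clause 5: 0 positive; Clause 6: 1 positive; Clause 7: 0 positive; Clause 8: 1 positive.
Total positive literal occurrences = 10.

10


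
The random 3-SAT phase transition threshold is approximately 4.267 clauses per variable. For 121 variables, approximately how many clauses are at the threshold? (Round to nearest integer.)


The 3-SAT phase transition occurs at approximately 4.267 clauses per variable.
m = 4.267 * 121 = 516.307.
Rounded to nearest integer: 516.

516


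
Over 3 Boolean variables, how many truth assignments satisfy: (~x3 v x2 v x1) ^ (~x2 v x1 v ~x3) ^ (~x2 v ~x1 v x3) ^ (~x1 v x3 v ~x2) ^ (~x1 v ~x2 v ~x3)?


Enumerate all 8 truth assignments over 3 variables.
Test each against every clause.
Satisfying assignments found: 4.

4


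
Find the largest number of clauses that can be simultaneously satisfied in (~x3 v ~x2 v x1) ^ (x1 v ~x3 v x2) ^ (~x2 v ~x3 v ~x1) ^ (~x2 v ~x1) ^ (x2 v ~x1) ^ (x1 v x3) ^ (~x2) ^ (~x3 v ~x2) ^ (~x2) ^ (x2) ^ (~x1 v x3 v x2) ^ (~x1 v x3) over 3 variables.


Enumerate all 8 truth assignments.
For each, count how many of the 12 clauses are satisfied.
The formula is not fully satisfiable, so the maximum is below 12.
Maximum simultaneously satisfiable clauses = 10.

10


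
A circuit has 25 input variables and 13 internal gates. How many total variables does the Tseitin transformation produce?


The Tseitin transformation introduces one auxiliary variable per gate.
Total variables = inputs + gates = 25 + 13 = 38.

38


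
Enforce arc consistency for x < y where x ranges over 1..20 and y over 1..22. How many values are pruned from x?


For the constraint x < y, x needs a supporting value in y's domain.
x can be at most 21 (one less than y's maximum).
Valid x values from domain: 20 out of 20.
Pruned = 20 - 20 = 0.

0


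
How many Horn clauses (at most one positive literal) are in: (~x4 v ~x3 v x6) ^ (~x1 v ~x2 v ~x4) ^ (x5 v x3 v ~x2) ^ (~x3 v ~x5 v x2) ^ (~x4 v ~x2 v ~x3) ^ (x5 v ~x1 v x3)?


A Horn clause has at most one positive literal.
Clause 1: 1 positive lit(s) -> Horn
Clause 2: 0 positive lit(s) -> Horn
Clause 3: 2 positive lit(s) -> not Horn
Clause 4: 1 positive lit(s) -> Horn
Clause 5: 0 positive lit(s) -> Horn
Clause 6: 2 positive lit(s) -> not Horn
Total Horn clauses = 4.

4


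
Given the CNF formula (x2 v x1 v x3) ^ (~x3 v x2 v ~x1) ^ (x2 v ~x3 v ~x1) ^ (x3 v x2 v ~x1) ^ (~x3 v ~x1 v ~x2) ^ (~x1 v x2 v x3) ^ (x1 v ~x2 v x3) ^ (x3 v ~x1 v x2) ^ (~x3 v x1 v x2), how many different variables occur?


Identify each distinct variable in the formula.
Variables found: x1, x2, x3.
Total distinct variables = 3.

3


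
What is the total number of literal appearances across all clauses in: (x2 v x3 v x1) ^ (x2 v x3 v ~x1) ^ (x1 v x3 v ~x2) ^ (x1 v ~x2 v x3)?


Clause lengths: 3, 3, 3, 3.
Sum = 3 + 3 + 3 + 3 = 12.

12


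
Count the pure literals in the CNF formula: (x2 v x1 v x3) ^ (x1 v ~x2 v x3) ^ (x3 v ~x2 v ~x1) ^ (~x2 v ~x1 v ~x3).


A pure literal appears in only one polarity across all clauses.
No pure literals found.
Count = 0.

0


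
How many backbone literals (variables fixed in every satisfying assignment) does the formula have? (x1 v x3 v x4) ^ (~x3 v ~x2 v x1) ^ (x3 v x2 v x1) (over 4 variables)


Find all satisfying assignments: 11 model(s).
Check which variables have the same value in every model.
No variable is fixed across all models.
Backbone size = 0.

0


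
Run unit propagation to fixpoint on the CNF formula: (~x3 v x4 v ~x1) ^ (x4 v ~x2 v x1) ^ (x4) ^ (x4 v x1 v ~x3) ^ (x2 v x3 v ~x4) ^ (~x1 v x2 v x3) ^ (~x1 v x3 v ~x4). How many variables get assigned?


Unit propagation repeatedly assigns the literal in any unit clause, then simplifies.
Assignments in order: x4 = T.
No further unit clauses remain.
Total variables assigned = 1.

1


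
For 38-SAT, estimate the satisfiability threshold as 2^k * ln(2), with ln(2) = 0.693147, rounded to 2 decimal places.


Using the asymptotic formula: threshold ~ 2^k * ln(2).
2^38 = 274877906944.
274877906944 * 0.693147 = 190530796564.51.

190530796564.51


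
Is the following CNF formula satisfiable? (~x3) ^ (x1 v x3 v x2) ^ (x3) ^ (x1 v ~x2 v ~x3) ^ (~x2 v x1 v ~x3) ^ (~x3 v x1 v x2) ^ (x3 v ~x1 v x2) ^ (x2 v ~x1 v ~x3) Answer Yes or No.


Check all 8 possible truth assignments.
Number of satisfying assignments found: 0.
The formula is unsatisfiable.

No


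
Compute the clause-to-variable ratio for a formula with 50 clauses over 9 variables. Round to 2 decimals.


Clause-to-variable ratio = clauses / variables.
50 / 9 = 5.56.

5.56


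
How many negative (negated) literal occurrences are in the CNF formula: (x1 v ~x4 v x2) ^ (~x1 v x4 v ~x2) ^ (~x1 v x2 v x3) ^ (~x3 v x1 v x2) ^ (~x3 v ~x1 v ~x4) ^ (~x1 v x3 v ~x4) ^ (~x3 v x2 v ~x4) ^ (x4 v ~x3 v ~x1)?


Scan each clause for negated literals.
Clause 1: 1 negative; Clause 2: 2 negative; Clause 3: 1 negative; Clause 4: 1 negative; Clause 5: 3 negative; Clause 6: 2 negative; Clause 7: 2 negative; Clause 8: 2 negative.
Total negative literal occurrences = 14.

14


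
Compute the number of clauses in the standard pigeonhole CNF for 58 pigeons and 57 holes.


The PHP encoding has two parts:
1) At-least-one-hole clauses: 58 (one per pigeon, each with 57 literals).
2) At-most-one-pigeon-per-hole clauses: 57 holes * C(58,2) = 57 * 1653 = 94221.
Total clauses = 58 + 94221 = 94279.

94279


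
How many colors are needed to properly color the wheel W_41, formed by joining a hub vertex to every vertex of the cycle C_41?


W_41 consists of the cycle C_41 together with a hub vertex adjacent to every cycle vertex.
The cycle C_41 needs 3 colors (odd cycle -> 3).
The hub is adjacent to every cycle vertex, so it must receive a new color distinct from all of them.
Chromatic number = 3 + 1 = 4.

4


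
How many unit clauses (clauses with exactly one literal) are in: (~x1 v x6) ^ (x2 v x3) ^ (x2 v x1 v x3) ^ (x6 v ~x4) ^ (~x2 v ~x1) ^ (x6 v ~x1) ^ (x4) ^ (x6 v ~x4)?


A unit clause contains exactly one literal.
Unit clauses found: (x4).
Count = 1.

1


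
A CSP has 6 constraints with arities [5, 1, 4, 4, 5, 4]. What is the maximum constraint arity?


The arities are: 5, 1, 4, 4, 5, 4.
Scan for the maximum value.
Maximum arity = 5.

5


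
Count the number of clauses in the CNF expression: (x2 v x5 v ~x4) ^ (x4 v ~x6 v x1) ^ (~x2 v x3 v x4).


Each group enclosed in parentheses joined by ^ is one clause.
Counting the conjuncts: 3 clauses.

3


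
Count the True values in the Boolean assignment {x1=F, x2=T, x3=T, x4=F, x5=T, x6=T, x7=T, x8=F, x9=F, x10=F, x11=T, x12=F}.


The weight is the number of variables assigned True.
True variables: x2, x3, x5, x6, x7, x11.
Weight = 6.

6


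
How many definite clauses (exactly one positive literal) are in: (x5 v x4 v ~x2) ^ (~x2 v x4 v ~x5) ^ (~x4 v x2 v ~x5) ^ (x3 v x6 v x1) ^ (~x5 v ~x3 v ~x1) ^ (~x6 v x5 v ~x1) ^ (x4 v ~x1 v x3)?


A definite clause has exactly one positive literal.
Clause 1: 2 positive -> not definite
Clause 2: 1 positive -> definite
Clause 3: 1 positive -> definite
Clause 4: 3 positive -> not definite
Clause 5: 0 positive -> not definite
Clause 6: 1 positive -> definite
Clause 7: 2 positive -> not definite
Definite clause count = 3.

3


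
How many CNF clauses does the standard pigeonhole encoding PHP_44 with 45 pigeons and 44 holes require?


The PHP encoding has two parts:
1) At-least-one-hole clauses: 45 (one per pigeon, each with 44 literals).
2) At-most-one-pigeon-per-hole clauses: 44 holes * C(45,2) = 44 * 990 = 43560.
Total clauses = 45 + 43560 = 43605.

43605


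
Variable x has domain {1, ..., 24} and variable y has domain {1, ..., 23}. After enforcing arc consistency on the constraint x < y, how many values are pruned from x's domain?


For the constraint x < y, x needs a supporting value in y's domain.
x can be at most 22 (one less than y's maximum).
Valid x values from domain: 22 out of 24.
Pruned = 24 - 22 = 2.

2


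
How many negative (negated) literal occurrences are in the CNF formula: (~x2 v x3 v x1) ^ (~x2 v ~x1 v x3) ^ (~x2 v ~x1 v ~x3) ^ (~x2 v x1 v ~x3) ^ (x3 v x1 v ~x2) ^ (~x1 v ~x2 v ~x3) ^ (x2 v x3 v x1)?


Scan each clause for negated literals.
Clause 1: 1 negative; Clause 2: 2 negative; Clause 3: 3 negative; Clause 4: 2 negative; Clause 5: 1 negative; Clause 6: 3 negative; Clause 7: 0 negative.
Total negative literal occurrences = 12.

12


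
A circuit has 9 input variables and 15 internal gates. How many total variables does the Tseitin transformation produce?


The Tseitin transformation introduces one auxiliary variable per gate.
Total variables = inputs + gates = 9 + 15 = 24.

24


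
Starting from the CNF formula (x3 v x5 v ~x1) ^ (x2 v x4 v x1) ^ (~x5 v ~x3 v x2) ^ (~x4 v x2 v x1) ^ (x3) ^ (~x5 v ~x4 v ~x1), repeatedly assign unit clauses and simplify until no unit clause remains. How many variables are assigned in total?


Unit propagation repeatedly assigns the literal in any unit clause, then simplifies.
Assignments in order: x3 = T.
No further unit clauses remain.
Total variables assigned = 1.

1


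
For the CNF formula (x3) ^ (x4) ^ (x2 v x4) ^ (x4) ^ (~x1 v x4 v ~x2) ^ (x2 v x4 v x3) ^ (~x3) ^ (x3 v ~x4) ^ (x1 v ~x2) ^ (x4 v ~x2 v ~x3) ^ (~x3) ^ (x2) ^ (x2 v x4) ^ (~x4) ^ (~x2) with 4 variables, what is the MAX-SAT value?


Enumerate all 16 truth assignments.
For each, count how many of the 15 clauses are satisfied.
The formula is not fully satisfiable, so the maximum is below 15.
Maximum simultaneously satisfiable clauses = 11.

11


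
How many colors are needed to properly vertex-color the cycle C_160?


A cycle on an even number of vertices is bipartite: alternate two colors around the cycle.
Since 160 is even, two colors suffice, and at least two are needed because the graph has edges.
Chromatic number = 2.

2


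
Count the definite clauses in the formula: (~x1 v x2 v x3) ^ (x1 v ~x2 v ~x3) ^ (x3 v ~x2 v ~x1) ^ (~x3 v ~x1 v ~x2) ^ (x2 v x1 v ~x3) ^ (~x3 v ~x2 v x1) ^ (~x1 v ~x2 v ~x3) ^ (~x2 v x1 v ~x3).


A definite clause has exactly one positive literal.
Clause 1: 2 positive -> not definite
Clause 2: 1 positive -> definite
Clause 3: 1 positive -> definite
Clause 4: 0 positive -> not definite
Clause 5: 2 positive -> not definite
Clause 6: 1 positive -> definite
Clause 7: 0 positive -> not definite
Clause 8: 1 positive -> definite
Definite clause count = 4.

4


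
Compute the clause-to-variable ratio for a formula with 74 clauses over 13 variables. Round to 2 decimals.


Clause-to-variable ratio = clauses / variables.
74 / 13 = 5.69.

5.69


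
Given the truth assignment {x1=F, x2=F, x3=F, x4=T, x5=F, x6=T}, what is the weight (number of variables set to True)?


The weight is the number of variables assigned True.
True variables: x4, x6.
Weight = 2.

2


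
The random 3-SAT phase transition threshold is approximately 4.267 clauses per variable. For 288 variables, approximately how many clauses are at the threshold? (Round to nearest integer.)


The 3-SAT phase transition occurs at approximately 4.267 clauses per variable.
m = 4.267 * 288 = 1228.896.
Rounded to nearest integer: 1229.

1229


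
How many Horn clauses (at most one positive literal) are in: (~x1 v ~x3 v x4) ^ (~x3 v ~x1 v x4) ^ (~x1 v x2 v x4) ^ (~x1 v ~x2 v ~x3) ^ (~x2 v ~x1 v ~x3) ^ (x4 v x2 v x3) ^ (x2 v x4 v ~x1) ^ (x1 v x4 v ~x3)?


A Horn clause has at most one positive literal.
Clause 1: 1 positive lit(s) -> Horn
Clause 2: 1 positive lit(s) -> Horn
Clause 3: 2 positive lit(s) -> not Horn
Clause 4: 0 positive lit(s) -> Horn
Clause 5: 0 positive lit(s) -> Horn
Clause 6: 3 positive lit(s) -> not Horn
Clause 7: 2 positive lit(s) -> not Horn
Clause 8: 2 positive lit(s) -> not Horn
Total Horn clauses = 4.

4


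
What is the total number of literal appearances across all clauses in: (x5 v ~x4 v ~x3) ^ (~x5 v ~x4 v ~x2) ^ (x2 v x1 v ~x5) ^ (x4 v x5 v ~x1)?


Clause lengths: 3, 3, 3, 3.
Sum = 3 + 3 + 3 + 3 = 12.

12


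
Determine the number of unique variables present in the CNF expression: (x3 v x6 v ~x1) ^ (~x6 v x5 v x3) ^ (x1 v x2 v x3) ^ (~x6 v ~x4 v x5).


Identify each distinct variable in the formula.
Variables found: x1, x2, x3, x4, x5, x6.
Total distinct variables = 6.

6


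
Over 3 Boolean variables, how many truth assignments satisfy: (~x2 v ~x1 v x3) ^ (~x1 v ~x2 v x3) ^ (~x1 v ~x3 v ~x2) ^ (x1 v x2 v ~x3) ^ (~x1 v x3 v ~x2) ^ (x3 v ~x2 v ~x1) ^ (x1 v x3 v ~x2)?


Enumerate all 8 truth assignments over 3 variables.
Test each against every clause.
Satisfying assignments found: 4.

4


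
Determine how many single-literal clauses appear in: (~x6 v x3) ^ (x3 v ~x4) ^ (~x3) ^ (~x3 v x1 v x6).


A unit clause contains exactly one literal.
Unit clauses found: (~x3).
Count = 1.

1


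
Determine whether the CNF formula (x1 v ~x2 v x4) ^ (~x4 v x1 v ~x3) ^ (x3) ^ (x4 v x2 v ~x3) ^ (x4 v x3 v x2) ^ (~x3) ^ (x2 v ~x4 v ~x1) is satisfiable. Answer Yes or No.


Check all 16 possible truth assignments.
Number of satisfying assignments found: 0.
The formula is unsatisfiable.

No


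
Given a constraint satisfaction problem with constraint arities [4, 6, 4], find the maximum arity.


The arities are: 4, 6, 4.
Scan for the maximum value.
Maximum arity = 6.

6


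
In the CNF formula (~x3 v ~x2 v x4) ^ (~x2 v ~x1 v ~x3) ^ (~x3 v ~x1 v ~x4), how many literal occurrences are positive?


Scan each clause for unnegated literals.
Clause 1: 1 positive; Clause 2: 0 positive; Clause 3: 0 positive.
Total positive literal occurrences = 1.

1


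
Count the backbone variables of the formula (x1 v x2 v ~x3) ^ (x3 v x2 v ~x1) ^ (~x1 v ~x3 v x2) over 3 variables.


Find all satisfying assignments: 5 model(s).
Check which variables have the same value in every model.
No variable is fixed across all models.
Backbone size = 0.

0


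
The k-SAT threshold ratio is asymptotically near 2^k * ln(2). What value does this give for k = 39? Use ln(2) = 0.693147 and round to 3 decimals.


Using the asymptotic formula: threshold ~ 2^k * ln(2).
2^39 = 549755813888.
549755813888 * 0.693147 = 381061593129.026.

381061593129.026


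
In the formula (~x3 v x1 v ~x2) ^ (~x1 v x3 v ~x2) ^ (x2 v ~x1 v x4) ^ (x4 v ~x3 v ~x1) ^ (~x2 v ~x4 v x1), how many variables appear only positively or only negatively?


A pure literal appears in only one polarity across all clauses.
No pure literals found.
Count = 0.

0


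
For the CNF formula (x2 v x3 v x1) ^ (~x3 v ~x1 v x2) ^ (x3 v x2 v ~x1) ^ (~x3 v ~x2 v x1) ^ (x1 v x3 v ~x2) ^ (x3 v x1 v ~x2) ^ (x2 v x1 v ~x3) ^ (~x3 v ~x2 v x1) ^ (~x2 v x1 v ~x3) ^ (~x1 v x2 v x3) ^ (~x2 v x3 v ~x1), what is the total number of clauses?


Each group enclosed in parentheses joined by ^ is one clause.
Counting the conjuncts: 11 clauses.

11


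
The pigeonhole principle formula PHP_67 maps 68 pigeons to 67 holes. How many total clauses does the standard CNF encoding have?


The PHP encoding has two parts:
1) At-least-one-hole clauses: 68 (one per pigeon, each with 67 literals).
2) At-most-one-pigeon-per-hole clauses: 67 holes * C(68,2) = 67 * 2278 = 152626.
Total clauses = 68 + 152626 = 152694.

152694


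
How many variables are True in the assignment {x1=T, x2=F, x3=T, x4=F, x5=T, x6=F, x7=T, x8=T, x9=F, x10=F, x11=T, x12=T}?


The weight is the number of variables assigned True.
True variables: x1, x3, x5, x7, x8, x11, x12.
Weight = 7.

7


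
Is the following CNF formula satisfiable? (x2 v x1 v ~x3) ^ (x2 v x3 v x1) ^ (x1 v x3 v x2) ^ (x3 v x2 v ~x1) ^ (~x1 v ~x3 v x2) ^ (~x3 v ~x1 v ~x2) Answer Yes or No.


Check all 8 possible truth assignments.
Number of satisfying assignments found: 3.
The formula is satisfiable.

Yes


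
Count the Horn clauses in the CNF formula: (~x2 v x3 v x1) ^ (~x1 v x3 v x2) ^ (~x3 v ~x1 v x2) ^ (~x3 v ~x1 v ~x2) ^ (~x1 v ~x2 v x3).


A Horn clause has at most one positive literal.
Clause 1: 2 positive lit(s) -> not Horn
Clause 2: 2 positive lit(s) -> not Horn
Clause 3: 1 positive lit(s) -> Horn
Clause 4: 0 positive lit(s) -> Horn
Clause 5: 1 positive lit(s) -> Horn
Total Horn clauses = 3.

3


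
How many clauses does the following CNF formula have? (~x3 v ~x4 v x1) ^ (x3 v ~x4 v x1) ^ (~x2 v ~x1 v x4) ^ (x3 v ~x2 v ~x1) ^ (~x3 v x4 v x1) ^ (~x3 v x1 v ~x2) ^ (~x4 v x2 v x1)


Each group enclosed in parentheses joined by ^ is one clause.
Counting the conjuncts: 7 clauses.

7


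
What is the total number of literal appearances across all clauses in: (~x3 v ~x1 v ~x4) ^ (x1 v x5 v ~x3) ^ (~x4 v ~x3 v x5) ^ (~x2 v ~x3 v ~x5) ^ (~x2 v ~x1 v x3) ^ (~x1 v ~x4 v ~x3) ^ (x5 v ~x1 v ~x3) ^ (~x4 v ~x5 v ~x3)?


Clause lengths: 3, 3, 3, 3, 3, 3, 3, 3.
Sum = 3 + 3 + 3 + 3 + 3 + 3 + 3 + 3 = 24.

24


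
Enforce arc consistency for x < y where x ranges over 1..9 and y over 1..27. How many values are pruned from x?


For the constraint x < y, x needs a supporting value in y's domain.
x can be at most 26 (one less than y's maximum).
Valid x values from domain: 9 out of 9.
Pruned = 9 - 9 = 0.

0


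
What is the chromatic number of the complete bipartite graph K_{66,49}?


K_{66,49} is bipartite by definition: the two parts are independent sets, with every edge crossing between them.
Color all vertices in one part with color 1 and all vertices in the other part with color 2.
Since the graph has at least one edge, one color does not suffice.
Chromatic number = 2.

2


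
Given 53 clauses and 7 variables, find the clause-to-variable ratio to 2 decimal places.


Clause-to-variable ratio = clauses / variables.
53 / 7 = 7.57.

7.57


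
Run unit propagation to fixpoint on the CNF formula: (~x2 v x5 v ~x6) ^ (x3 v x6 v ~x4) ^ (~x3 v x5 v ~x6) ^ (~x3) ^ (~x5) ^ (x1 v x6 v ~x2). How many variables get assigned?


Unit propagation repeatedly assigns the literal in any unit clause, then simplifies.
Assignments in order: x3 = F, x5 = F.
No further unit clauses remain.
Total variables assigned = 2.

2


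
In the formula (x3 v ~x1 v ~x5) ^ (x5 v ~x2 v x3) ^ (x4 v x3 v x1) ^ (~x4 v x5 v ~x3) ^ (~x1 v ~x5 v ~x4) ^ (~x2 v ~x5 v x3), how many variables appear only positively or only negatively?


A pure literal appears in only one polarity across all clauses.
Pure literals: x2 (negative only).
Count = 1.

1


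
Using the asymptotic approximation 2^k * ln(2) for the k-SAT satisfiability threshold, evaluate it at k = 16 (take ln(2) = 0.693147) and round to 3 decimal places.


Using the asymptotic formula: threshold ~ 2^k * ln(2).
2^16 = 65536.
65536 * 0.693147 = 45426.082.

45426.082


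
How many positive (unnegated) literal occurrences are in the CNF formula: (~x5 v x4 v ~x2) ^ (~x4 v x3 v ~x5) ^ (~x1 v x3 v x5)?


Scan each clause for unnegated literals.
Clause 1: 1 positive; Clause 2: 1 positive; Clause 3: 2 positive.
Total positive literal occurrences = 4.

4


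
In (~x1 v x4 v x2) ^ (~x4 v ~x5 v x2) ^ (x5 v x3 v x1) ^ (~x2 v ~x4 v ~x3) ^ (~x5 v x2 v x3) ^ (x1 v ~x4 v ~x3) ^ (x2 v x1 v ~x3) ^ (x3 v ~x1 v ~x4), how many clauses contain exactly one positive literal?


A definite clause has exactly one positive literal.
Clause 1: 2 positive -> not definite
Clause 2: 1 positive -> definite
Clause 3: 3 positive -> not definite
Clause 4: 0 positive -> not definite
Clause 5: 2 positive -> not definite
Clause 6: 1 positive -> definite
Clause 7: 2 positive -> not definite
Clause 8: 1 positive -> definite
Definite clause count = 3.

3


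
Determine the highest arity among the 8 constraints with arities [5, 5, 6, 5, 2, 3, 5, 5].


The arities are: 5, 5, 6, 5, 2, 3, 5, 5.
Scan for the maximum value.
Maximum arity = 6.

6


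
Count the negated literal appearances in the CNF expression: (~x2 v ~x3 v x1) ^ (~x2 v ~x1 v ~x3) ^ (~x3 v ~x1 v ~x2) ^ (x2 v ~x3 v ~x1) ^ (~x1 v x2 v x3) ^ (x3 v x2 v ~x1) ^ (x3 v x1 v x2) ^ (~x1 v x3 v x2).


Scan each clause for negated literals.
Clause 1: 2 negative; Clause 2: 3 negative; Clause 3: 3 negative; Clause 4: 2 negative; Clause 5: 1 negative; Clause 6: 1 negative; Clause 7: 0 negative; Clause 8: 1 negative.
Total negative literal occurrences = 13.

13


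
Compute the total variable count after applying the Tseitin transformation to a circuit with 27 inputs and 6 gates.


The Tseitin transformation introduces one auxiliary variable per gate.
Total variables = inputs + gates = 27 + 6 = 33.

33


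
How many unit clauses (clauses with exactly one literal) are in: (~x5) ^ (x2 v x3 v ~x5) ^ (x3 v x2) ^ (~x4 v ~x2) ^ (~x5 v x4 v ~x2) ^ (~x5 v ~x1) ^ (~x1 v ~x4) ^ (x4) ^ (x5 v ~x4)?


A unit clause contains exactly one literal.
Unit clauses found: (~x5), (x4).
Count = 2.

2


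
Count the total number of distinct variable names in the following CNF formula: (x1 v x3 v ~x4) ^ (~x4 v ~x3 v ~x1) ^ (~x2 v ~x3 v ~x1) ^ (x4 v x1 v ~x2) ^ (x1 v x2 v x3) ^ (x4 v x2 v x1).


Identify each distinct variable in the formula.
Variables found: x1, x2, x3, x4.
Total distinct variables = 4.

4


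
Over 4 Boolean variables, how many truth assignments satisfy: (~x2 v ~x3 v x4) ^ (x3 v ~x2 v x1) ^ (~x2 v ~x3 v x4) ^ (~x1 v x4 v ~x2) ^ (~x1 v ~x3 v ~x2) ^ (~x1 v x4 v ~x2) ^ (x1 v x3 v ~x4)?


Enumerate all 16 truth assignments over 4 variables.
Test each against every clause.
Satisfying assignments found: 9.

9


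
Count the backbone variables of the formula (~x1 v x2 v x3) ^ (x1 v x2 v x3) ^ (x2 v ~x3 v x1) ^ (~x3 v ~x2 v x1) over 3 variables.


Find all satisfying assignments: 4 model(s).
Check which variables have the same value in every model.
No variable is fixed across all models.
Backbone size = 0.

0


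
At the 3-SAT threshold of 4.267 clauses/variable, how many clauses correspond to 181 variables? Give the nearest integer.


The 3-SAT phase transition occurs at approximately 4.267 clauses per variable.
m = 4.267 * 181 = 772.327.
Rounded to nearest integer: 772.

772


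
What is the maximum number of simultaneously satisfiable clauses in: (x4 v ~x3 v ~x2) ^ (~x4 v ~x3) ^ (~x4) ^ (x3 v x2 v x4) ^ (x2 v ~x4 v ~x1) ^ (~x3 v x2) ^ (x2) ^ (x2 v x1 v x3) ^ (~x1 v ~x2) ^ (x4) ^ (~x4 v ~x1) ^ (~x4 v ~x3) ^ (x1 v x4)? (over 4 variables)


Enumerate all 16 truth assignments.
For each, count how many of the 13 clauses are satisfied.
The formula is not fully satisfiable, so the maximum is below 13.
Maximum simultaneously satisfiable clauses = 12.

12


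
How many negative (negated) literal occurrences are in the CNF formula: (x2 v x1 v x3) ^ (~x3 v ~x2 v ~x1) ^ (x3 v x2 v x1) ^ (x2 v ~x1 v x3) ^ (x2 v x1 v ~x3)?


Scan each clause for negated literals.
Clause 1: 0 negative; Clause 2: 3 negative; Clause 3: 0 negative; Clause 4: 1 negative; Clause 5: 1 negative.
Total negative literal occurrences = 5.

5


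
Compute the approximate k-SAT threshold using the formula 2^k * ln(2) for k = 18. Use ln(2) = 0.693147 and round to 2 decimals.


Using the asymptotic formula: threshold ~ 2^k * ln(2).
2^18 = 262144.
262144 * 0.693147 = 181704.33.

181704.33


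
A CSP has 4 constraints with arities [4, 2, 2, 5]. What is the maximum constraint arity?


The arities are: 4, 2, 2, 5.
Scan for the maximum value.
Maximum arity = 5.

5


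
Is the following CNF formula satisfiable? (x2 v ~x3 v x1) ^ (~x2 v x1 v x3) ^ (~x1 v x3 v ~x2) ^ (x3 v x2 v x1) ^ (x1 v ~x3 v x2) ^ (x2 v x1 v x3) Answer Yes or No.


Check all 8 possible truth assignments.
Number of satisfying assignments found: 4.
The formula is satisfiable.

Yes


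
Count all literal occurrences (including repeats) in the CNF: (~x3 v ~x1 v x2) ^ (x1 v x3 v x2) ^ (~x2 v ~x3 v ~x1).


Clause lengths: 3, 3, 3.
Sum = 3 + 3 + 3 = 9.

9


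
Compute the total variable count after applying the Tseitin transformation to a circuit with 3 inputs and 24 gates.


The Tseitin transformation introduces one auxiliary variable per gate.
Total variables = inputs + gates = 3 + 24 = 27.

27


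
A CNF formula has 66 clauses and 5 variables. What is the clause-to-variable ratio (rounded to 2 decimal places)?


Clause-to-variable ratio = clauses / variables.
66 / 5 = 13.2.

13.2


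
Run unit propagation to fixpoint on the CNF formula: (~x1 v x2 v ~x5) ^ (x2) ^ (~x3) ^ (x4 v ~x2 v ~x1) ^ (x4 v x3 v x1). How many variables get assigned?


Unit propagation repeatedly assigns the literal in any unit clause, then simplifies.
Assignments in order: x2 = T, x3 = F.
No further unit clauses remain.
Total variables assigned = 2.

2


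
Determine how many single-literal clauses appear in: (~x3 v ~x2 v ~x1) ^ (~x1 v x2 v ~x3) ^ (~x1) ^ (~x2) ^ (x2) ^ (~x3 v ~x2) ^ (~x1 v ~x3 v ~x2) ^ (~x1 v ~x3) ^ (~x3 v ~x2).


A unit clause contains exactly one literal.
Unit clauses found: (~x1), (~x2), (x2).
Count = 3.

3


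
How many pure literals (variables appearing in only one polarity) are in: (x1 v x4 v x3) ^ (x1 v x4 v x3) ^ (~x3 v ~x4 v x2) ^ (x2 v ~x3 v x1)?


A pure literal appears in only one polarity across all clauses.
Pure literals: x1 (positive only), x2 (positive only).
Count = 2.

2


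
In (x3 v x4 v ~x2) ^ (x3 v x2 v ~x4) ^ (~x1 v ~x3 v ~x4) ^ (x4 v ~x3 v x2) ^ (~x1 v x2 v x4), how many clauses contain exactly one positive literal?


A definite clause has exactly one positive literal.
Clause 1: 2 positive -> not definite
Clause 2: 2 positive -> not definite
Clause 3: 0 positive -> not definite
Clause 4: 2 positive -> not definite
Clause 5: 2 positive -> not definite
Definite clause count = 0.

0


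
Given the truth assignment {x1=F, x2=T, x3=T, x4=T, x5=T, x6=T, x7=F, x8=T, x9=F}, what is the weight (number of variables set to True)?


The weight is the number of variables assigned True.
True variables: x2, x3, x4, x5, x6, x8.
Weight = 6.

6


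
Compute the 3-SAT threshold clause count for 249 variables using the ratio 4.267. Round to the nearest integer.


The 3-SAT phase transition occurs at approximately 4.267 clauses per variable.
m = 4.267 * 249 = 1062.483.
Rounded to nearest integer: 1062.

1062


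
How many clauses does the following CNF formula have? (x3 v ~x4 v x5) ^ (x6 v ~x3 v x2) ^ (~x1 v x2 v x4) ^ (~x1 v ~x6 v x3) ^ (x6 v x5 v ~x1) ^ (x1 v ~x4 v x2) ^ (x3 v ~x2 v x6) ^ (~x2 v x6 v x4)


Each group enclosed in parentheses joined by ^ is one clause.
Counting the conjuncts: 8 clauses.

8


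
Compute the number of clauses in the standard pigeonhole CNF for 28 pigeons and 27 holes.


The PHP encoding has two parts:
1) At-least-one-hole clauses: 28 (one per pigeon, each with 27 literals).
2) At-most-one-pigeon-per-hole clauses: 27 holes * C(28,2) = 27 * 378 = 10206.
Total clauses = 28 + 10206 = 10234.

10234


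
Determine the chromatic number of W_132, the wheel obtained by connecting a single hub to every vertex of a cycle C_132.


W_132 consists of the cycle C_132 together with a hub vertex adjacent to every cycle vertex.
The cycle C_132 needs 2 colors (even cycle -> 2).
The hub is adjacent to every cycle vertex, so it must receive a new color distinct from all of them.
Chromatic number = 2 + 1 = 3.

3


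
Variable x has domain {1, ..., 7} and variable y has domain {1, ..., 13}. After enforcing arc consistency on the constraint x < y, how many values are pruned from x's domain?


For the constraint x < y, x needs a supporting value in y's domain.
x can be at most 12 (one less than y's maximum).
Valid x values from domain: 7 out of 7.
Pruned = 7 - 7 = 0.

0


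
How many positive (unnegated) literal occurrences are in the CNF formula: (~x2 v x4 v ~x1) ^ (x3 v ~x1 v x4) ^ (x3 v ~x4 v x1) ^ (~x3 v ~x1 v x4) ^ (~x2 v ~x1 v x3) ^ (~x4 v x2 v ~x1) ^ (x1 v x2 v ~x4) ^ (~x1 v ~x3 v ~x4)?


Scan each clause for unnegated literals.
Clause 1: 1 positive; Clause 2: 2 positive; Clause 3: 2 positive; Clause 4: 1 positive; Clause 5: 1 positive; Clause 6: 1 positive; Clause 7: 2 positive; Clause 8: 0 positive.
Total positive literal occurrences = 10.

10


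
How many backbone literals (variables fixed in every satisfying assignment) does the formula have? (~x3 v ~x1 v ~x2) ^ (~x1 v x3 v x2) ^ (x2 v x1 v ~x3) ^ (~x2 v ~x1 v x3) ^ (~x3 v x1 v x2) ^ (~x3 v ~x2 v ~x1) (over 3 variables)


Find all satisfying assignments: 4 model(s).
Check which variables have the same value in every model.
No variable is fixed across all models.
Backbone size = 0.

0


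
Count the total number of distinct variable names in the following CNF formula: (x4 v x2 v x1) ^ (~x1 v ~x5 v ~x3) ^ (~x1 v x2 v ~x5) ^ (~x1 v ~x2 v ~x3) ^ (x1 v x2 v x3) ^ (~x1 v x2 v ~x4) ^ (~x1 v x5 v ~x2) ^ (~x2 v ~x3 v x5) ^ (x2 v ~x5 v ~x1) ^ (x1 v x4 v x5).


Identify each distinct variable in the formula.
Variables found: x1, x2, x3, x4, x5.
Total distinct variables = 5.

5


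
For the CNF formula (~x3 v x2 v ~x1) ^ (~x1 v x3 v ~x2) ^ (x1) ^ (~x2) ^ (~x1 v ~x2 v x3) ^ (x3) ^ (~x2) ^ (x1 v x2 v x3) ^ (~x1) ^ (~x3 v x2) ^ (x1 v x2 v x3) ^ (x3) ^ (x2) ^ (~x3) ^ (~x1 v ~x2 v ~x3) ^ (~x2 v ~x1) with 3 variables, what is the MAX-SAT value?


Enumerate all 8 truth assignments.
For each, count how many of the 16 clauses are satisfied.
The formula is not fully satisfiable, so the maximum is below 16.
Maximum simultaneously satisfiable clauses = 12.

12


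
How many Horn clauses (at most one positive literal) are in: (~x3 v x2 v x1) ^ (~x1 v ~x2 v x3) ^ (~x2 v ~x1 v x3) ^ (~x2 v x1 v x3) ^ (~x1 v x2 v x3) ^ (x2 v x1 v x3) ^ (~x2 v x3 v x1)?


A Horn clause has at most one positive literal.
Clause 1: 2 positive lit(s) -> not Horn
Clause 2: 1 positive lit(s) -> Horn
Clause 3: 1 positive lit(s) -> Horn
Clause 4: 2 positive lit(s) -> not Horn
Clause 5: 2 positive lit(s) -> not Horn
Clause 6: 3 positive lit(s) -> not Horn
Clause 7: 2 positive lit(s) -> not Horn
Total Horn clauses = 2.

2


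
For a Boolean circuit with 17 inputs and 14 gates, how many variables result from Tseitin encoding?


The Tseitin transformation introduces one auxiliary variable per gate.
Total variables = inputs + gates = 17 + 14 = 31.

31


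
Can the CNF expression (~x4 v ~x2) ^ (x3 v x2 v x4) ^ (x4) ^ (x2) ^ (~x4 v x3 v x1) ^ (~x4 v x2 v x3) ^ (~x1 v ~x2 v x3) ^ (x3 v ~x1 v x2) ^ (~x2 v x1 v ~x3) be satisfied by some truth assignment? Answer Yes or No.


Check all 16 possible truth assignments.
Number of satisfying assignments found: 0.
The formula is unsatisfiable.

No


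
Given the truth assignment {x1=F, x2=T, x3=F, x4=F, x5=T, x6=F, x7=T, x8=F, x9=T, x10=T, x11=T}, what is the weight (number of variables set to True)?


The weight is the number of variables assigned True.
True variables: x2, x5, x7, x9, x10, x11.
Weight = 6.

6


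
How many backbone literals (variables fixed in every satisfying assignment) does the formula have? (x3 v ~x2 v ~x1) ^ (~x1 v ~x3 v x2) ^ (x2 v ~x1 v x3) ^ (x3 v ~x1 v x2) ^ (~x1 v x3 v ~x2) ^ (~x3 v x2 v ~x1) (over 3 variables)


Find all satisfying assignments: 5 model(s).
Check which variables have the same value in every model.
No variable is fixed across all models.
Backbone size = 0.

0


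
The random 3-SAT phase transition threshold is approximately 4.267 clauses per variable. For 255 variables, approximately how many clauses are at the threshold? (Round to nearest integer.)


The 3-SAT phase transition occurs at approximately 4.267 clauses per variable.
m = 4.267 * 255 = 1088.085.
Rounded to nearest integer: 1088.

1088


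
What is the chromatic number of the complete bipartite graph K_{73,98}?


K_{73,98} is bipartite by definition: the two parts are independent sets, with every edge crossing between them.
Color all vertices in one part with color 1 and all vertices in the other part with color 2.
Since the graph has at least one edge, one color does not suffice.
Chromatic number = 2.

2


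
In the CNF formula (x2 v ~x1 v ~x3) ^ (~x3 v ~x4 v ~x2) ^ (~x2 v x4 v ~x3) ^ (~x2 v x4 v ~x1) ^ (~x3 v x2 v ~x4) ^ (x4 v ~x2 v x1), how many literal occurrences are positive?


Scan each clause for unnegated literals.
Clause 1: 1 positive; Clause 2: 0 positive; Clause 3: 1 positive; Clause 4: 1 positive; Clause 5: 1 positive; Clause 6: 2 positive.
Total positive literal occurrences = 6.

6


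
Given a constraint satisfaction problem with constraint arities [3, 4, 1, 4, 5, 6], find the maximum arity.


The arities are: 3, 4, 1, 4, 5, 6.
Scan for the maximum value.
Maximum arity = 6.

6


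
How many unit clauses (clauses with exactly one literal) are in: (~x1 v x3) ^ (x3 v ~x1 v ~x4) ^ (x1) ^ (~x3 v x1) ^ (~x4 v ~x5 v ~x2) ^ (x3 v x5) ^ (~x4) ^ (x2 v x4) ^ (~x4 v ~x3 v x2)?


A unit clause contains exactly one literal.
Unit clauses found: (x1), (~x4).
Count = 2.

2


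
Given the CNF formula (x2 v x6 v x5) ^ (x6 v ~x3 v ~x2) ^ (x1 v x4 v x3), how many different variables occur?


Identify each distinct variable in the formula.
Variables found: x1, x2, x3, x4, x5, x6.
Total distinct variables = 6.

6


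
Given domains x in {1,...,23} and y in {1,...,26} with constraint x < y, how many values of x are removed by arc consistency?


For the constraint x < y, x needs a supporting value in y's domain.
x can be at most 25 (one less than y's maximum).
Valid x values from domain: 23 out of 23.
Pruned = 23 - 23 = 0.

0


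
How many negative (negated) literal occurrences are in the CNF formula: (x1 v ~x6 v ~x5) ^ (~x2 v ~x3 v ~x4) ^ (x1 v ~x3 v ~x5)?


Scan each clause for negated literals.
Clause 1: 2 negative; Clause 2: 3 negative; Clause 3: 2 negative.
Total negative literal occurrences = 7.

7


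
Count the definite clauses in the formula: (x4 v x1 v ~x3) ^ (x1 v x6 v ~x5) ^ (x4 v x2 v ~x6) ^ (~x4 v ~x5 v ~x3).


A definite clause has exactly one positive literal.
Clause 1: 2 positive -> not definite
Clause 2: 2 positive -> not definite
Clause 3: 2 positive -> not definite
Clause 4: 0 positive -> not definite
Definite clause count = 0.

0


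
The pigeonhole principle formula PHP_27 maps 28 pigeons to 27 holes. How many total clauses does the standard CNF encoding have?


The PHP encoding has two parts:
1) At-least-one-hole clauses: 28 (one per pigeon, each with 27 literals).
2) At-most-one-pigeon-per-hole clauses: 27 holes * C(28,2) = 27 * 378 = 10206.
Total clauses = 28 + 10206 = 10234.

10234


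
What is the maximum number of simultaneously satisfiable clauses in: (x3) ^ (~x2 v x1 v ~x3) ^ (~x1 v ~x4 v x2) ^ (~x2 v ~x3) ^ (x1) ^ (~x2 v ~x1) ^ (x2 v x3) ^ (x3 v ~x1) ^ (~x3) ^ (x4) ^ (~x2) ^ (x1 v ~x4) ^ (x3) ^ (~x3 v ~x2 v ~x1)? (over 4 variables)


Enumerate all 16 truth assignments.
For each, count how many of the 14 clauses are satisfied.
The formula is not fully satisfiable, so the maximum is below 14.
Maximum simultaneously satisfiable clauses = 12.

12


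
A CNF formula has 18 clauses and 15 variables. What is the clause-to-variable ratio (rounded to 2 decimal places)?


Clause-to-variable ratio = clauses / variables.
18 / 15 = 1.2.

1.2


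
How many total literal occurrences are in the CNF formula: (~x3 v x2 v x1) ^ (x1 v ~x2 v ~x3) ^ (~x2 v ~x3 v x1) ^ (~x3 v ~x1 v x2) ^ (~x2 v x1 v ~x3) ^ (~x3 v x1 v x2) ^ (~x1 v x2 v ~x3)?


Clause lengths: 3, 3, 3, 3, 3, 3, 3.
Sum = 3 + 3 + 3 + 3 + 3 + 3 + 3 = 21.

21


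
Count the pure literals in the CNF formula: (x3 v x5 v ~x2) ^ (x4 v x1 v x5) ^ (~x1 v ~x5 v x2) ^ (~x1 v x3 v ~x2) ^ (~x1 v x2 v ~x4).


A pure literal appears in only one polarity across all clauses.
Pure literals: x3 (positive only).
Count = 1.

1


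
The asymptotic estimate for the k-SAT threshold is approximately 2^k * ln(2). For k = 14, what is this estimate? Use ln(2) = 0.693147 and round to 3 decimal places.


Using the asymptotic formula: threshold ~ 2^k * ln(2).
2^14 = 16384.
16384 * 0.693147 = 11356.52.

11356.52


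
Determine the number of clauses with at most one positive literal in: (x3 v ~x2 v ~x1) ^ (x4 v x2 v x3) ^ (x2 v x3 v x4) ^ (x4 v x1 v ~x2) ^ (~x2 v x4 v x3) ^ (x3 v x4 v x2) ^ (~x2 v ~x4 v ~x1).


A Horn clause has at most one positive literal.
Clause 1: 1 positive lit(s) -> Horn
Clause 2: 3 positive lit(s) -> not Horn
Clause 3: 3 positive lit(s) -> not Horn
Clause 4: 2 positive lit(s) -> not Horn
Clause 5: 2 positive lit(s) -> not Horn
Clause 6: 3 positive lit(s) -> not Horn
Clause 7: 0 positive lit(s) -> Horn
Total Horn clauses = 2.

2


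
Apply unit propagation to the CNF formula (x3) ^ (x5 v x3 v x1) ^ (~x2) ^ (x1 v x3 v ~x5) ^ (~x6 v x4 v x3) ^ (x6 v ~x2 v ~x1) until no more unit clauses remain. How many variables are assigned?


Unit propagation repeatedly assigns the literal in any unit clause, then simplifies.
Assignments in order: x3 = T, x2 = F.
No further unit clauses remain.
Total variables assigned = 2.

2


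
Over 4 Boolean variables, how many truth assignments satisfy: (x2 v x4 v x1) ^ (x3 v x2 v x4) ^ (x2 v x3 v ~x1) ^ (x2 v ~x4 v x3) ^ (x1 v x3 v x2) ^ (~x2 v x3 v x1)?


Enumerate all 16 truth assignments over 4 variables.
Test each against every clause.
Satisfying assignments found: 9.

9


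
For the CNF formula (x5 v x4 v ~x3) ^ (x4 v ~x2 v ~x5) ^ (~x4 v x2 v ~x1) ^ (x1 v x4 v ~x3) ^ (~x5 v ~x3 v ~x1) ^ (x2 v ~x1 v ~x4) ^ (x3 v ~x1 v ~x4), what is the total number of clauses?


Each group enclosed in parentheses joined by ^ is one clause.
Counting the conjuncts: 7 clauses.

7


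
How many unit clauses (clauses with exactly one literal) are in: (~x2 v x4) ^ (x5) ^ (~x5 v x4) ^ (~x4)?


A unit clause contains exactly one literal.
Unit clauses found: (x5), (~x4).
Count = 2.

2


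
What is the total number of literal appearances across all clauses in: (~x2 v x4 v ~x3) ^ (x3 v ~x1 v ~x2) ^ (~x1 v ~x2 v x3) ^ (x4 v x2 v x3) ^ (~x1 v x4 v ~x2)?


Clause lengths: 3, 3, 3, 3, 3.
Sum = 3 + 3 + 3 + 3 + 3 = 15.

15


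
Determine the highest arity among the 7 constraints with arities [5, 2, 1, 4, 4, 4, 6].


The arities are: 5, 2, 1, 4, 4, 4, 6.
Scan for the maximum value.
Maximum arity = 6.

6


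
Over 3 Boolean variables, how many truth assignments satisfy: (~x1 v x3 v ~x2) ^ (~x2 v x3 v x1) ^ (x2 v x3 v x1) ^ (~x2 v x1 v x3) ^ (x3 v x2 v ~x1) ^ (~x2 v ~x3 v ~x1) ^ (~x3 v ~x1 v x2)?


Enumerate all 8 truth assignments over 3 variables.
Test each against every clause.
Satisfying assignments found: 2.

2
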